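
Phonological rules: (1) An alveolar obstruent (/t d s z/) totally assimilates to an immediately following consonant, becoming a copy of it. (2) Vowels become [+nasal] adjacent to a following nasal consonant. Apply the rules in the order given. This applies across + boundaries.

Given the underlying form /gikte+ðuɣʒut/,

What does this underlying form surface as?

[gikte+ðuɣʒut]

Rule 1: no segment meets the rule's conditions; no change.
After rule 1: gikte+ðuɣʒut
Rule 2: no segment meets the rule's conditions; no change.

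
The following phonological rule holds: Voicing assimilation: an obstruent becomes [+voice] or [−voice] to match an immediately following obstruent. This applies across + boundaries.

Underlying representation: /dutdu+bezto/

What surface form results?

[duddu+besto]

/t/ before /d/ (voiced) → [d]
/z/ before /t/ (voiceless) → [s]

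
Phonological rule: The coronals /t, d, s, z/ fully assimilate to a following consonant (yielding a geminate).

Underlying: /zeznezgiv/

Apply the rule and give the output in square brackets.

/z/ before /n/ → [n] (total assimilation)
/z/ before /g/ → [g] (total assimilation)

[zenneggiv]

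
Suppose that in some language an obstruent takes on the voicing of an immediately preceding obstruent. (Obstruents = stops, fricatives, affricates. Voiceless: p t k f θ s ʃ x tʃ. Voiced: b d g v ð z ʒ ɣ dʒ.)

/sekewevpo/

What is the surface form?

[sekewevbo]

/p/ after /v/ (voiced) → [b]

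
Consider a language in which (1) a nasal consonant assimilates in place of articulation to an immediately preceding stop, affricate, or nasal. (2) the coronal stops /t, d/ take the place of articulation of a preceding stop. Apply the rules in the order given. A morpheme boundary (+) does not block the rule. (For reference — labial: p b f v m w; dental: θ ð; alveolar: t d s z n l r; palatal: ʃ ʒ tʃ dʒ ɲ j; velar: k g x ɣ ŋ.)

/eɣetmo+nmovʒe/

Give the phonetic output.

[eɣetno+nnovʒe]

Rule 1: /m/ after /t/ (alveolar) → [n]
Rule 1: /m/ after /n/ (alveolar) → [n]
After rule 1: eɣetno+nnovʒe
Rule 2: no segment meets the rule's conditions; no change.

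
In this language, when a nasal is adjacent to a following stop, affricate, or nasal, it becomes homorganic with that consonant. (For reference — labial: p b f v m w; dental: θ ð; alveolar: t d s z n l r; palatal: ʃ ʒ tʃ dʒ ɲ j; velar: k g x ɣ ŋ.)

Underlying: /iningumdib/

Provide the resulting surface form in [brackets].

/n/ before /g/ (velar) → [ŋ]
/m/ before /d/ (alveolar) → [n]

[iniŋgundib]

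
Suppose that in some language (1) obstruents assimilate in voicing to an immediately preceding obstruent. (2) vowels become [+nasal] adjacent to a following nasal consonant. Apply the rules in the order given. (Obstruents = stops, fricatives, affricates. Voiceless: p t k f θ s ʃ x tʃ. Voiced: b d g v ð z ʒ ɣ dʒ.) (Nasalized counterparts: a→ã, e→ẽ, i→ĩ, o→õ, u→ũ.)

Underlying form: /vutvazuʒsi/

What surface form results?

[vutfazuʒzi]

Rule 1: /v/ after /t/ (voiceless) → [f]
Rule 1: /s/ after /ʒ/ (voiced) → [z]
After rule 1: vutfazuʒzi
Rule 2: no segment meets the rule's conditions; no change.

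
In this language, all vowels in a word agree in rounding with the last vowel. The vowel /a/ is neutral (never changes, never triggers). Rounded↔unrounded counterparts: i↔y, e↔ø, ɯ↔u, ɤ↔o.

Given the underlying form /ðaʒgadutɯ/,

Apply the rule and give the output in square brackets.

[ðaʒgadɯtɯ]

/u/ harmonizes with /ɯ/ ([-round]) → [ɯ]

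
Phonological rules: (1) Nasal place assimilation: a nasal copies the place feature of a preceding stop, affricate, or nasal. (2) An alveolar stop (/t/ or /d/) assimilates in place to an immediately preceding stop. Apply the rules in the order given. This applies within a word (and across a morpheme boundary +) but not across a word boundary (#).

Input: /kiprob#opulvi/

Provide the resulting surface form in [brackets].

Rule 1: no segment meets the rule's conditions; no change.
After rule 1: kiprob#opulvi
Rule 2: no segment meets the rule's conditions; no change.

[kiprob#opulvi]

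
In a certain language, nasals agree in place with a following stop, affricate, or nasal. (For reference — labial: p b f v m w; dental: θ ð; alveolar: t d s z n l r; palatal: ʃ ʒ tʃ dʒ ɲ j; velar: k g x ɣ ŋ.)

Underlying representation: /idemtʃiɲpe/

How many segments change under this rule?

/m/ before /tʃ/ (palatal) → [ɲ]
/ɲ/ before /p/ (labial) → [m]
2 segments change.

2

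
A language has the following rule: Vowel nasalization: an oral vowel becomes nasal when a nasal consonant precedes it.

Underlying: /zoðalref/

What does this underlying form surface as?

no segment meets the rule's conditions; no change.

[zoðalref]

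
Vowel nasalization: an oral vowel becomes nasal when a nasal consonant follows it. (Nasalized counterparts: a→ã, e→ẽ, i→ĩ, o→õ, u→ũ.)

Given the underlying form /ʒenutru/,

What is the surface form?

[ʒẽnutru]

/e/ before nasal /n/ → [ẽ]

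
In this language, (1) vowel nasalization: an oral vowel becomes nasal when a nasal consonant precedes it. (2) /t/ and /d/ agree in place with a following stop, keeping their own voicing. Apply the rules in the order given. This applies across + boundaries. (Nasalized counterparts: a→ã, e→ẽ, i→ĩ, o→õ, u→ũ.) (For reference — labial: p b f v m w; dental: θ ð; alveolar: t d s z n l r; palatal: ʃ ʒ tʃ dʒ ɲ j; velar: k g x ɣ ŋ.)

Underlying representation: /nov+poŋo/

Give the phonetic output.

[nõv+poŋõ]

Rule 1: /o/ after nasal /n/ → [õ]
Rule 1: /o/ after nasal /ŋ/ → [õ]
After rule 1: nõv+poŋõ
Rule 2: no segment meets the rule's conditions; no change.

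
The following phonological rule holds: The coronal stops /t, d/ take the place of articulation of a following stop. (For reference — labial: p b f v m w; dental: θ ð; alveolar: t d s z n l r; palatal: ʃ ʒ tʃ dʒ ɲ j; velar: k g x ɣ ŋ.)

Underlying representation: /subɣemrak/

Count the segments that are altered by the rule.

0

No segment meets the rule's conditions.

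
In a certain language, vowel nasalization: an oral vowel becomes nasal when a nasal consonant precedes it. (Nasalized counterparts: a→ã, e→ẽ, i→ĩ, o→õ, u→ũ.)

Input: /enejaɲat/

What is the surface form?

/e/ after nasal /n/ → [ẽ]
/a/ after nasal /ɲ/ → [ã]

[enẽjaɲãt]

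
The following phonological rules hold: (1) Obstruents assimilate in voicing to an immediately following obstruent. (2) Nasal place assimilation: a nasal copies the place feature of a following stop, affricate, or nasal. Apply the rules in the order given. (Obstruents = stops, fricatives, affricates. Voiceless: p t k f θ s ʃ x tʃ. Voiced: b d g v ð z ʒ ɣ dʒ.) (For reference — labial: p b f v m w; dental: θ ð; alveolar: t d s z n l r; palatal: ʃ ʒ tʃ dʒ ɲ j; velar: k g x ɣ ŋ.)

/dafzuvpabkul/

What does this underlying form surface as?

Rule 1: /f/ before /z/ (voiced) → [v]
Rule 1: /v/ before /p/ (voiceless) → [f]
Rule 1: /b/ before /k/ (voiceless) → [p]
After rule 1: davzufpapkul
Rule 2: no segment meets the rule's conditions; no change.

[davzufpapkul]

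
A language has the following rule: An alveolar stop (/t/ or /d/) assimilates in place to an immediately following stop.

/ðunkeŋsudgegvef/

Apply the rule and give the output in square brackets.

[ðunkeŋsuggegvef]

/d/ before /g/ (velar) → [g]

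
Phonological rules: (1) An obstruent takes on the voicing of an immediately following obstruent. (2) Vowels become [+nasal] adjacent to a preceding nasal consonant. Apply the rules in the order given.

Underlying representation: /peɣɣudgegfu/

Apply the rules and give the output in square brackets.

Rule 1: /g/ before /f/ (voiceless) → [k]
After rule 1: peɣɣudgekfu
Rule 2: no segment meets the rule's conditions; no change.

[peɣɣudgekfu]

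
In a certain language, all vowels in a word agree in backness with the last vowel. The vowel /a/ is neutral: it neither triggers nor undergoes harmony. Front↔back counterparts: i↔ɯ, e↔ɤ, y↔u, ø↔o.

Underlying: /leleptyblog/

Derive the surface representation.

[lɤlɤptublog]

/e/ harmonizes with /o/ ([+back]) → [ɤ]
/e/ harmonizes with /o/ ([+back]) → [ɤ]
/y/ harmonizes with /o/ ([+back]) → [u]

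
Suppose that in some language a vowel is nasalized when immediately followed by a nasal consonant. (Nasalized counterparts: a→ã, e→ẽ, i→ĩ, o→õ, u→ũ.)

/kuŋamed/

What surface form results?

[kũŋãmed]

/u/ before nasal /ŋ/ → [ũ]
/a/ before nasal /m/ → [ã]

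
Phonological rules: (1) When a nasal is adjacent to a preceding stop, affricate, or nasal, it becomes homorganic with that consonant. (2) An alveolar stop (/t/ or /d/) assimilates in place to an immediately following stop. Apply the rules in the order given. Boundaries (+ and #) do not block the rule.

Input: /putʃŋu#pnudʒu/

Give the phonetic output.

[putʃɲu#pmudʒu]

Rule 1: /ŋ/ after /tʃ/ (palatal) → [ɲ]
Rule 1: /n/ after /p/ (labial) → [m]
After rule 1: putʃɲu#pmudʒu
Rule 2: no segment meets the rule's conditions; no change.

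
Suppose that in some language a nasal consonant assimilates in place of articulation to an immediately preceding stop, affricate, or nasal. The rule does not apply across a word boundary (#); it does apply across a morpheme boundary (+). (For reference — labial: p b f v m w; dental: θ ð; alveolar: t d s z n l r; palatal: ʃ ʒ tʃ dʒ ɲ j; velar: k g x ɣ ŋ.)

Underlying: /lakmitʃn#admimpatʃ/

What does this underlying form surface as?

/m/ after /k/ (velar) → [ŋ]
/n/ after /tʃ/ (palatal) → [ɲ]
/m/ after /d/ (alveolar) → [n]

[lakŋitʃɲ#adnimpatʃ]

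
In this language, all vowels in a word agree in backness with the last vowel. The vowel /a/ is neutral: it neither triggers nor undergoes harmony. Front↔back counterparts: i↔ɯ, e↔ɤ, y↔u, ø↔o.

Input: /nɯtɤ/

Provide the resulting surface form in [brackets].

[nɯtɤ]

no segment meets the rule's conditions; no change.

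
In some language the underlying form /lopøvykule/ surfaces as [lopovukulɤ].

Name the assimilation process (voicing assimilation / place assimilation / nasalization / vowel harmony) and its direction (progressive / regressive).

vowel harmony, progressive

/ø/→[o] /y/→[u] /e/→[ɤ].
Vowels agree with the first vowel, so the harmony is progressive.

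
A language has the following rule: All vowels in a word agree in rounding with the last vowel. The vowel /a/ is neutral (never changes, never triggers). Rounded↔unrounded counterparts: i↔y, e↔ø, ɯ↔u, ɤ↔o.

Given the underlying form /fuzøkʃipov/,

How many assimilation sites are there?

1

/i/ harmonizes with /o/ ([+round]) → [y]
1 segment changes.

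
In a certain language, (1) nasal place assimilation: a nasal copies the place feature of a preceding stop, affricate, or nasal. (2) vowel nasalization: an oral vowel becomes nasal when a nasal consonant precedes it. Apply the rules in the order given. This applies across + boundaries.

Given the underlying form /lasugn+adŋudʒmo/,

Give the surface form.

[lasugŋ+ãdnũdʒɲõ]

Rule 1: /n/ after /g/ (velar) → [ŋ]
Rule 1: /ŋ/ after /d/ (alveolar) → [n]
Rule 1: /m/ after /dʒ/ (palatal) → [ɲ]
After rule 1: lasugŋ+adnudʒɲo
Rule 2: /a/ after nasal /ŋ/ → [ã]
Rule 2: /u/ after nasal /n/ → [ũ]
Rule 2: /o/ after nasal /ɲ/ → [õ]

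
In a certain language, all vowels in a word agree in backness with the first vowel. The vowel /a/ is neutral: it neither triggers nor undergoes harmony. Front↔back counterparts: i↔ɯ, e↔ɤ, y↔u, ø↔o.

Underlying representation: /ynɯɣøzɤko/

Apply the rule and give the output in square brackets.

/ɯ/ harmonizes with /y/ ([-back]) → [i]
/ɤ/ harmonizes with /y/ ([-back]) → [e]
/o/ harmonizes with /y/ ([-back]) → [ø]

[yniɣøzekø]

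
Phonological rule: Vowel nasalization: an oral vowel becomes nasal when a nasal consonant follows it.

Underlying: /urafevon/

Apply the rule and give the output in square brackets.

/o/ before nasal /n/ → [õ]

[urafevõn]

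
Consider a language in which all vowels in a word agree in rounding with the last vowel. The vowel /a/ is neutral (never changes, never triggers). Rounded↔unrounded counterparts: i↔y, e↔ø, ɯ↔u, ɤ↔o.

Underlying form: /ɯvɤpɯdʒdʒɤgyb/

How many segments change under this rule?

/ɯ/ harmonizes with /y/ ([+round]) → [u]
/ɤ/ harmonizes with /y/ ([+round]) → [o]
/ɯ/ harmonizes with /y/ ([+round]) → [u]
/ɤ/ harmonizes with /y/ ([+round]) → [o]
4 segments change.

4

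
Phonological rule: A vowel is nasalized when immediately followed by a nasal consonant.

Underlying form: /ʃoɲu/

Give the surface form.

/o/ before nasal /ɲ/ → [õ]

[ʃõɲu]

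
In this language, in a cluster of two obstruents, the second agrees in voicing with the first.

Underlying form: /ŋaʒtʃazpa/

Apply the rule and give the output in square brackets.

/tʃ/ after /ʒ/ (voiced) → [dʒ]
/p/ after /z/ (voiced) → [b]

[ŋaʒdʒazba]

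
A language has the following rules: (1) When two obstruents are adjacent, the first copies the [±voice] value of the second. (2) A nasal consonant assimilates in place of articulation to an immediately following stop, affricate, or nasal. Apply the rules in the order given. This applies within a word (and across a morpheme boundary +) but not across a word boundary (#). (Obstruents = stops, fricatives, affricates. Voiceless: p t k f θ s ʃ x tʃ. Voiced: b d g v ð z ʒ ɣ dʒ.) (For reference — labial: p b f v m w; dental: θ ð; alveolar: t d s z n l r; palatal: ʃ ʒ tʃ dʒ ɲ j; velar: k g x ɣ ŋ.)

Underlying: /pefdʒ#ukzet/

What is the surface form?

Rule 1: /f/ before /dʒ/ (voiced) → [v]
Rule 1: /k/ before /z/ (voiced) → [g]
After rule 1: pevdʒ#ugzet
Rule 2: no segment meets the rule's conditions; no change.

[pevdʒ#ugzet]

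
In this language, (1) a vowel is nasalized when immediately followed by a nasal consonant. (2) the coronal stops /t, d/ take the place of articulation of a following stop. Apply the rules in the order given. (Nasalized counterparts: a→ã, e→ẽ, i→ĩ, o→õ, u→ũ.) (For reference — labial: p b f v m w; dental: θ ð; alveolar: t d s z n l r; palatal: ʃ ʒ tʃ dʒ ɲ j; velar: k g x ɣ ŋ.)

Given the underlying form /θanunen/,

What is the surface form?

[θãnũnẽn]

Rule 1: /a/ before nasal /n/ → [ã]
Rule 1: /u/ before nasal /n/ → [ũ]
Rule 1: /e/ before nasal /n/ → [ẽ]
After rule 1: θãnũnẽn
Rule 2: no segment meets the rule's conditions; no change.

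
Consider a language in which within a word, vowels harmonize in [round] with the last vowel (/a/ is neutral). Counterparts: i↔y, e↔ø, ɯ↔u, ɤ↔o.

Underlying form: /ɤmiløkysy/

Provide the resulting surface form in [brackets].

/ɤ/ harmonizes with /y/ ([+round]) → [o]
/i/ harmonizes with /y/ ([+round]) → [y]

[omyløkysy]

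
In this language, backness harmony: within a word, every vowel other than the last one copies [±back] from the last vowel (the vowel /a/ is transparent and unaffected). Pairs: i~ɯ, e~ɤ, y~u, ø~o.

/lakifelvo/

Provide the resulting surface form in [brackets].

[lakɯfɤlvo]

/i/ harmonizes with /o/ ([+back]) → [ɯ]
/e/ harmonizes with /o/ ([+back]) → [ɤ]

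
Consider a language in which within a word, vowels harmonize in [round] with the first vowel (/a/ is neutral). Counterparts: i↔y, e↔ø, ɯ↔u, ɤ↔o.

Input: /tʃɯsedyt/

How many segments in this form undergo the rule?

/y/ harmonizes with /ɯ/ ([-round]) → [i]
1 segment changes.

1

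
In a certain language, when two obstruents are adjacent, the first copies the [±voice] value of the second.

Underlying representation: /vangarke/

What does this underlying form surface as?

[vangarke]

no segment meets the rule's conditions; no change.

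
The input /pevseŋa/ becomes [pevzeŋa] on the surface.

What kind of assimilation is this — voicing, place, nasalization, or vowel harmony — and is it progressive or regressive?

voicing assimilation, progressive

/s/→[z].
Each target copies a feature from the preceding segment, so the direction is progressive.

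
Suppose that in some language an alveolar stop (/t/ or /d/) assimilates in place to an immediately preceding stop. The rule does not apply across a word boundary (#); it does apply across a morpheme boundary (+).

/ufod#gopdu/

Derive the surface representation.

/d/ after /p/ (labial) → [b]

[ufod#gopbu]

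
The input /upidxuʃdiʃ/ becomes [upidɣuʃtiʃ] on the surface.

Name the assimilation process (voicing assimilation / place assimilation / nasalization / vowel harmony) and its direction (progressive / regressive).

/x/→[ɣ] /d/→[t].
Each target copies a feature from the preceding segment, so the direction is progressive.

voicing assimilation, progressive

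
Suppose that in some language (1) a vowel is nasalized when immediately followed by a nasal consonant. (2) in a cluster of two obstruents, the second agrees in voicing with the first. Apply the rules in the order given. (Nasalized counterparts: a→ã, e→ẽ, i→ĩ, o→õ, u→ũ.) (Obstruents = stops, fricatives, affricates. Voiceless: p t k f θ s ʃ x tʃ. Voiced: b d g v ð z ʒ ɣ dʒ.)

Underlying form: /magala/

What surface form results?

Rule 1: no segment meets the rule's conditions; no change.
After rule 1: magala
Rule 2: no segment meets the rule's conditions; no change.

[magala]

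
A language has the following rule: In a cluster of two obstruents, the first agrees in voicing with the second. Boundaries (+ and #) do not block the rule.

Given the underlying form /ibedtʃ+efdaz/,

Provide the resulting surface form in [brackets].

/d/ before /tʃ/ (voiceless) → [t]
/f/ before /d/ (voiced) → [v]

[ibettʃ+evdaz]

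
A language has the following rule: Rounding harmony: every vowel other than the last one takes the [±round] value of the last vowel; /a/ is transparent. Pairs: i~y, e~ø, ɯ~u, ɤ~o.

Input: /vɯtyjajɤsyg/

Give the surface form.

/ɯ/ harmonizes with /y/ ([+round]) → [u]
/ɤ/ harmonizes with /y/ ([+round]) → [o]

[vutyjajosyg]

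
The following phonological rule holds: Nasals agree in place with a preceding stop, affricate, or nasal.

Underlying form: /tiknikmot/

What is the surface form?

/n/ after /k/ (velar) → [ŋ]
/m/ after /k/ (velar) → [ŋ]

[tikŋikŋot]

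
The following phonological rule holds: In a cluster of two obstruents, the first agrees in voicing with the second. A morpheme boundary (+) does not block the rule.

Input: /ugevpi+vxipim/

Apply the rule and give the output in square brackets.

[ugefpi+fxipim]

/v/ before /p/ (voiceless) → [f]
/v/ before /x/ (voiceless) → [f]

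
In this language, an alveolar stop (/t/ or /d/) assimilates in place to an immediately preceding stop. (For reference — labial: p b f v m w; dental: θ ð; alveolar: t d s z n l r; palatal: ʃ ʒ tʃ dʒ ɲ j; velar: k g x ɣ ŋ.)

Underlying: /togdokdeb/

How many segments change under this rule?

/d/ after /g/ (velar) → [g]
/d/ after /k/ (velar) → [g]
2 segments change.

2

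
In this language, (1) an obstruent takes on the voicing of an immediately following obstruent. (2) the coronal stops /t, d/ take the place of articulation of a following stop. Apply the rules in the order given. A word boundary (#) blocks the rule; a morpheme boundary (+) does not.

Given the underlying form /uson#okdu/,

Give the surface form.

Rule 1: /k/ before /d/ (voiced) → [g]
After rule 1: uson#ogdu
Rule 2: no segment meets the rule's conditions; no change.

[uson#ogdu]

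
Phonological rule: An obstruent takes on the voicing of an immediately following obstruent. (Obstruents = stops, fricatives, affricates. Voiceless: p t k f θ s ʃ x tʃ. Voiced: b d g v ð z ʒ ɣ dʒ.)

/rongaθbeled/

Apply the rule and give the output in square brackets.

[rongaðbeled]

/θ/ before /b/ (voiced) → [ð]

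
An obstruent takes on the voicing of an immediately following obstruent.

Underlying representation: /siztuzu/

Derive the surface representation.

/z/ before /t/ (voiceless) → [s]

[sistuzu]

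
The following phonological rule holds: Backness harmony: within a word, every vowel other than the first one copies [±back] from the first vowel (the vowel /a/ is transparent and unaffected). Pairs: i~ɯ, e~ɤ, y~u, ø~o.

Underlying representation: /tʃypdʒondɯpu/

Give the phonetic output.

/o/ harmonizes with /y/ ([-back]) → [ø]
/ɯ/ harmonizes with /y/ ([-back]) → [i]
/u/ harmonizes with /y/ ([-back]) → [y]

[tʃypdʒøndipy]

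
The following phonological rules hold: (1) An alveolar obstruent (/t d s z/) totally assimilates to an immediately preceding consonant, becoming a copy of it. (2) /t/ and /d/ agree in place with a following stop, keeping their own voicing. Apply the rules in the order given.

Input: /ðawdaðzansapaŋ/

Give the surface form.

[ðawwaððannapaŋ]

Rule 1: /d/ after /w/ → [w] (total assimilation)
Rule 1: /z/ after /ð/ → [ð] (total assimilation)
Rule 1: /s/ after /n/ → [n] (total assimilation)
After rule 1: ðawwaððannapaŋ
Rule 2: no segment meets the rule's conditions; no change.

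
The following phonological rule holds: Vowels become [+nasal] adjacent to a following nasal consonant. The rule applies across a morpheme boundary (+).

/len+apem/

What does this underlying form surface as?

[lẽn+apẽm]

/e/ before nasal /n/ → [ẽ]
/e/ before nasal /m/ → [ẽ]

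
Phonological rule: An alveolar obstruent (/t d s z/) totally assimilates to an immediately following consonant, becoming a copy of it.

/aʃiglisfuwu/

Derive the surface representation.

[aʃigliffuwu]

/s/ before /f/ → [f] (total assimilation)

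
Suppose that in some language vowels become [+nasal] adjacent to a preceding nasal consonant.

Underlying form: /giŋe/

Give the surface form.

[giŋẽ]

/e/ after nasal /ŋ/ → [ẽ]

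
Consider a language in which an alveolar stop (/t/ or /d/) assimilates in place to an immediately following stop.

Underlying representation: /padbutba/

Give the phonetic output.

/d/ before /b/ (labial) → [b]
/t/ before /b/ (labial) → [p]

[pabbupba]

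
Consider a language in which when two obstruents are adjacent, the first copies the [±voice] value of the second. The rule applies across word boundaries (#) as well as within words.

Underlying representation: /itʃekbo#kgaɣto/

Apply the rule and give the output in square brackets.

/k/ before /b/ (voiced) → [g]
/k/ before /g/ (voiced) → [g]
/ɣ/ before /t/ (voiceless) → [x]

[itʃegbo#ggaxto]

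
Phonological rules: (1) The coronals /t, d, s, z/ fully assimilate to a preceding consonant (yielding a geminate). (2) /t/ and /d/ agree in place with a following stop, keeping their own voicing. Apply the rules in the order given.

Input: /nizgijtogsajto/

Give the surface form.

[nizgijjoggajjo]

Rule 1: /t/ after /j/ → [j] (total assimilation)
Rule 1: /s/ after /g/ → [g] (total assimilation)
Rule 1: /t/ after /j/ → [j] (total assimilation)
After rule 1: nizgijjoggajjo
Rule 2: no segment meets the rule's conditions; no change.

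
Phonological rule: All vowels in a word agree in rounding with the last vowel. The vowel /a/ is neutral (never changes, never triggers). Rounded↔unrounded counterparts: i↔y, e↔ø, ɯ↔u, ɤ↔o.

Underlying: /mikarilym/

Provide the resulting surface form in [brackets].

/i/ harmonizes with /y/ ([+round]) → [y]
/i/ harmonizes with /y/ ([+round]) → [y]

[mykarylym]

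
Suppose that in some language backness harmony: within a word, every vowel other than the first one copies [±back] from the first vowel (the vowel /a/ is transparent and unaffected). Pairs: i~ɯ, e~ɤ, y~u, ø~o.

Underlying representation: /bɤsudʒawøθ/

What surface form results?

/ø/ harmonizes with /ɤ/ ([+back]) → [o]

[bɤsudʒawoθ]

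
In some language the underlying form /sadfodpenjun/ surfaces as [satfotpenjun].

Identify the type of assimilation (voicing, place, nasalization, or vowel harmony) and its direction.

voicing assimilation, regressive

/d/→[t] /d/→[t].
Each target copies a feature from the following segment, so the direction is regressive.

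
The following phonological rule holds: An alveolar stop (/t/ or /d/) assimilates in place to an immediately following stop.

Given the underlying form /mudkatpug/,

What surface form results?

[mugkappug]

/d/ before /k/ (velar) → [g]
/t/ before /p/ (labial) → [p]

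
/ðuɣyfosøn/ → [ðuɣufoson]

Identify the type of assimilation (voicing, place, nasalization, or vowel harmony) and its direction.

vowel harmony, progressive

/y/→[u] /ø/→[o].
Vowels agree with the first vowel, so the harmony is progressive.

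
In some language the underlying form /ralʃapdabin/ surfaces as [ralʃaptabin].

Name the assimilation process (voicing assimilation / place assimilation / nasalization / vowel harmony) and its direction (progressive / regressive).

voicing assimilation, progressive

/d/→[t].
Each target copies a feature from the preceding segment, so the direction is progressive.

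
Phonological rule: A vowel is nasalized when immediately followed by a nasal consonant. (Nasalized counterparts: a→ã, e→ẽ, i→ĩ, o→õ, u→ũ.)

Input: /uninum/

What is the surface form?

[ũnĩnũm]

/u/ before nasal /n/ → [ũ]
/i/ before nasal /n/ → [ĩ]
/u/ before nasal /m/ → [ũ]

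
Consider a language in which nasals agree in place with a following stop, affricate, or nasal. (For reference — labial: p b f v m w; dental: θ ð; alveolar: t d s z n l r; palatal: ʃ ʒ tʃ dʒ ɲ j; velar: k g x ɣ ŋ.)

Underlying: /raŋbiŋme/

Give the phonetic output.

[rambimme]

/ŋ/ before /b/ (labial) → [m]
/ŋ/ before /m/ (labial) → [m]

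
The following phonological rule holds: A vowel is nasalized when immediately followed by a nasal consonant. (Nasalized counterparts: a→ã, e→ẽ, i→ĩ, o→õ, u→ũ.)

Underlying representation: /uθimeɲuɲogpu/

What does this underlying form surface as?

[uθĩmẽɲũɲogpu]

/i/ before nasal /m/ → [ĩ]
/e/ before nasal /ɲ/ → [ẽ]
/u/ before nasal /ɲ/ → [ũ]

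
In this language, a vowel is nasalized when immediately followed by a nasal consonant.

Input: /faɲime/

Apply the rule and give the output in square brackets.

/a/ before nasal /ɲ/ → [ã]
/i/ before nasal /m/ → [ĩ]

[fãɲĩme]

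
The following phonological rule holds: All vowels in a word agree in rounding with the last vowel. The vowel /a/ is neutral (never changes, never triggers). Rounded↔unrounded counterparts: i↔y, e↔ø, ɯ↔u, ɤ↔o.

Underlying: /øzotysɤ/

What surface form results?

/ø/ harmonizes with /ɤ/ ([-round]) → [e]
/o/ harmonizes with /ɤ/ ([-round]) → [ɤ]
/y/ harmonizes with /ɤ/ ([-round]) → [i]

[ezɤtisɤ]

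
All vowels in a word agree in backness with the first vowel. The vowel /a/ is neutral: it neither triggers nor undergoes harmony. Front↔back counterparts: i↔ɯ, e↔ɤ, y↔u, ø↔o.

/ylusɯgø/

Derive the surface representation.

[ylysigø]

/u/ harmonizes with /y/ ([-back]) → [y]
/ɯ/ harmonizes with /y/ ([-back]) → [i]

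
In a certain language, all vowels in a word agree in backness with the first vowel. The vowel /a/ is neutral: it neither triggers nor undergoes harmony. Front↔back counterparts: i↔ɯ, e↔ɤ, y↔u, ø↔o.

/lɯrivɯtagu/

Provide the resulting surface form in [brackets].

/i/ harmonizes with /ɯ/ ([+back]) → [ɯ]

[lɯrɯvɯtagu]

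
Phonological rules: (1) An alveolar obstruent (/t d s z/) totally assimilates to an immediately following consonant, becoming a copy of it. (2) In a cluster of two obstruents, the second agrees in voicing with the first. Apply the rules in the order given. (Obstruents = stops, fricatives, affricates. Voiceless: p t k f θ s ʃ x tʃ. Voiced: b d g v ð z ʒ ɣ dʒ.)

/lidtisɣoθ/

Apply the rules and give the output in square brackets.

[littiɣɣoθ]

Rule 1: /d/ before /t/ → [t] (total assimilation)
Rule 1: /s/ before /ɣ/ → [ɣ] (total assimilation)
After rule 1: littiɣɣoθ
Rule 2: no segment meets the rule's conditions; no change.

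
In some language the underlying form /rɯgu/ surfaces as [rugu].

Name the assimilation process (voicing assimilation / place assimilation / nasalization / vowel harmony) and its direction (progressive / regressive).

/ɯ/→[u].
Vowels agree with the last vowel, so the harmony is regressive.

vowel harmony, regressive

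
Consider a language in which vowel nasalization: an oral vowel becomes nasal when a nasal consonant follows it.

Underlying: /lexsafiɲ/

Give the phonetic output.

/i/ before nasal /ɲ/ → [ĩ]

[lexsafĩɲ]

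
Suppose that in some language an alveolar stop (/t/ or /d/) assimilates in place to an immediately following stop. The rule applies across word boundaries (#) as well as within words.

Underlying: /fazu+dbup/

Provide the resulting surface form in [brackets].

/d/ before /b/ (labial) → [b]

[fazu+bbup]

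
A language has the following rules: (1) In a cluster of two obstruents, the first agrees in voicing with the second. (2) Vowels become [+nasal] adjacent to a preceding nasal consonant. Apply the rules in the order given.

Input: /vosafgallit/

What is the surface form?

Rule 1: /f/ before /g/ (voiced) → [v]
After rule 1: vosavgallit
Rule 2: no segment meets the rule's conditions; no change.

[vosavgallit]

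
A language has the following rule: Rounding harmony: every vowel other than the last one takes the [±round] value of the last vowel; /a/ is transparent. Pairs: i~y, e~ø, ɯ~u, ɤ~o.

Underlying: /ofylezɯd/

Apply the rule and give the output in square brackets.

/o/ harmonizes with /ɯ/ ([-round]) → [ɤ]
/y/ harmonizes with /ɯ/ ([-round]) → [i]

[ɤfilezɯd]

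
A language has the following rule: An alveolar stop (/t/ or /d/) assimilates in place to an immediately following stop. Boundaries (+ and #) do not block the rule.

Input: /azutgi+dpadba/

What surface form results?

[azukgi+bpabba]

/t/ before /g/ (velar) → [k]
/d/ before /p/ (labial) → [b]
/d/ before /b/ (labial) → [b]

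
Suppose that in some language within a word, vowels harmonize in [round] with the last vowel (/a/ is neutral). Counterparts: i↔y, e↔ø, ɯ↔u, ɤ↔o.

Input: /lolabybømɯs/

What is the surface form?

[lɤlabibemɯs]

/o/ harmonizes with /ɯ/ ([-round]) → [ɤ]
/y/ harmonizes with /ɯ/ ([-round]) → [i]
/ø/ harmonizes with /ɯ/ ([-round]) → [e]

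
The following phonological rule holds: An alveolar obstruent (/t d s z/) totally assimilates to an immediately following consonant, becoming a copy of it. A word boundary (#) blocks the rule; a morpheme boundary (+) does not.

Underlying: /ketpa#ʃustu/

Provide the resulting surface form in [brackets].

[keppa#ʃuttu]

/t/ before /p/ → [p] (total assimilation)
/s/ before /t/ → [t] (total assimilation)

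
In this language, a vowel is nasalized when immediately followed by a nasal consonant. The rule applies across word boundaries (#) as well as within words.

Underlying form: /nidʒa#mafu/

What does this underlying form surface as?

[nidʒã#mafu]

/a/ before nasal /m/ → [ã]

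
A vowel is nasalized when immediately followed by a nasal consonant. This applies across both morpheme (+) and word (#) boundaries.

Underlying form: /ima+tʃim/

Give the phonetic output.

[ĩma+tʃĩm]

/i/ before nasal /m/ → [ĩ]
/i/ before nasal /m/ → [ĩ]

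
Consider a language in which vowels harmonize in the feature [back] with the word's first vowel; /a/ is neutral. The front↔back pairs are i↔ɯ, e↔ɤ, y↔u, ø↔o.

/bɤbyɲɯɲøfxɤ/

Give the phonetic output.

[bɤbuɲɯɲofxɤ]

/y/ harmonizes with /ɤ/ ([+back]) → [u]
/ø/ harmonizes with /ɤ/ ([+back]) → [o]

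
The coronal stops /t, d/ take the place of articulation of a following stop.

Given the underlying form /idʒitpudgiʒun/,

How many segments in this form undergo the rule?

/t/ before /p/ (labial) → [p]
/d/ before /g/ (velar) → [g]
2 segments change.

2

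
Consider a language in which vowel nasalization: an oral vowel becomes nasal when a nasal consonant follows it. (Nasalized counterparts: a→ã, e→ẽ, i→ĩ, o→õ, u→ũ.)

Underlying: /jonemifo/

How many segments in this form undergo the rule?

2

/o/ before nasal /n/ → [õ]
/e/ before nasal /m/ → [ẽ]
2 segments change.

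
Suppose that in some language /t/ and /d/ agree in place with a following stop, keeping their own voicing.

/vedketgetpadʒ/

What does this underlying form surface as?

/d/ before /k/ (velar) → [g]
/t/ before /g/ (velar) → [k]
/t/ before /p/ (labial) → [p]

[vegkekgeppadʒ]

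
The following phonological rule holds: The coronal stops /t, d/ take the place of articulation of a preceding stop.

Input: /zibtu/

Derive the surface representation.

[zibpu]

/t/ after /b/ (labial) → [p]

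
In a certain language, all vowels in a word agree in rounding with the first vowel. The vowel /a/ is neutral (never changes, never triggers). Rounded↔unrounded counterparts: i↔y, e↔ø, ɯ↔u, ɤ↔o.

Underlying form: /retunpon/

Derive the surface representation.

[retɯnpɤn]

/u/ harmonizes with /e/ ([-round]) → [ɯ]
/o/ harmonizes with /e/ ([-round]) → [ɤ]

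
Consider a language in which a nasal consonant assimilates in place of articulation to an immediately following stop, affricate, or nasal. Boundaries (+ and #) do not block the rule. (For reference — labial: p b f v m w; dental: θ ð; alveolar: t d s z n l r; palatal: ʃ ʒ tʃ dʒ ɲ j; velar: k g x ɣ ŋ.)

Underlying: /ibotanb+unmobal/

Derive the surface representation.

[ibotamb+ummobal]

/n/ before /b/ (labial) → [m]
/n/ before /m/ (labial) → [m]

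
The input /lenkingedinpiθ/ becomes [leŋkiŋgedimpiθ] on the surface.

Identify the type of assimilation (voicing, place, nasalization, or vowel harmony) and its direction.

place assimilation, regressive

/n/→[ŋ] /n/→[ŋ] /n/→[m].
Each target copies a feature from the following segment, so the direction is regressive.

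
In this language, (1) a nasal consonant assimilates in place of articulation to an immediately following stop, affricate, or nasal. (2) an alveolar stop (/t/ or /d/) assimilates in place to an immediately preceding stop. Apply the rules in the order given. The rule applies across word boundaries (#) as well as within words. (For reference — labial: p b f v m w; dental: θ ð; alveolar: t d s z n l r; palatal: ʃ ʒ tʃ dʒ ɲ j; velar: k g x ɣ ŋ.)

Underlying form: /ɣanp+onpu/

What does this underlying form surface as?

[ɣamp+ompu]

Rule 1: /n/ before /p/ (labial) → [m]
Rule 1: /n/ before /p/ (labial) → [m]
After rule 1: ɣamp+ompu
Rule 2: no segment meets the rule's conditions; no change.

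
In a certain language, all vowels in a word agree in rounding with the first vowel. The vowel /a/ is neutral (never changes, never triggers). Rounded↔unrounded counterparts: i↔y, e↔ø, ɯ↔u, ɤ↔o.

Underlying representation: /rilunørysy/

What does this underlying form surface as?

[rilɯnerisi]

/u/ harmonizes with /i/ ([-round]) → [ɯ]
/ø/ harmonizes with /i/ ([-round]) → [e]
/y/ harmonizes with /i/ ([-round]) → [i]
/y/ harmonizes with /i/ ([-round]) → [i]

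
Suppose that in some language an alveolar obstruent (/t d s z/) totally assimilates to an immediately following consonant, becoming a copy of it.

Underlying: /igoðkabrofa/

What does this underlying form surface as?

[igoðkabrofa]

no segment meets the rule's conditions; no change.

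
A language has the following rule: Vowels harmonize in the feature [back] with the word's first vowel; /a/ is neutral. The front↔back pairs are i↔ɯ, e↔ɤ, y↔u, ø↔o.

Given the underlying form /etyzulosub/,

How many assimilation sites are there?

/u/ harmonizes with /e/ ([-back]) → [y]
/o/ harmonizes with /e/ ([-back]) → [ø]
/u/ harmonizes with /e/ ([-back]) → [y]
3 segments change.

3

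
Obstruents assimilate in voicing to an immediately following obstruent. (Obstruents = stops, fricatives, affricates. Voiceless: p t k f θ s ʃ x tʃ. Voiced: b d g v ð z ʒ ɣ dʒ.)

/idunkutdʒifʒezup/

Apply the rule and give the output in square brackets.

[idunkuddʒivʒezup]

/t/ before /dʒ/ (voiced) → [d]
/f/ before /ʒ/ (voiced) → [v]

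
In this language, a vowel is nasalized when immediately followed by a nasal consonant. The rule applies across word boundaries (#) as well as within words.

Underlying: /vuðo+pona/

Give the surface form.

[vuðo+põna]

/o/ before nasal /n/ → [õ]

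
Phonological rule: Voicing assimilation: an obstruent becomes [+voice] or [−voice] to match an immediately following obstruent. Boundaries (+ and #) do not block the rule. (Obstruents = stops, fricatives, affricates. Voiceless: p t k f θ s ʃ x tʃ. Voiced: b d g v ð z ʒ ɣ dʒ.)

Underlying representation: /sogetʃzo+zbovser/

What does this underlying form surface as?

[sogedʒzo+zbofser]

/tʃ/ before /z/ (voiced) → [dʒ]
/v/ before /s/ (voiceless) → [f]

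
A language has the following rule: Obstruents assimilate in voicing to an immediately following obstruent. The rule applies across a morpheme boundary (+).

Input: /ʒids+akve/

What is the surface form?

/d/ before /s/ (voiceless) → [t]
/k/ before /v/ (voiced) → [g]

[ʒits+agve]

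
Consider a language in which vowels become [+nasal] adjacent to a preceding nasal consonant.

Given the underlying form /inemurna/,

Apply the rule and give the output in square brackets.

/e/ after nasal /n/ → [ẽ]
/u/ after nasal /m/ → [ũ]
/a/ after nasal /n/ → [ã]

[inẽmũrnã]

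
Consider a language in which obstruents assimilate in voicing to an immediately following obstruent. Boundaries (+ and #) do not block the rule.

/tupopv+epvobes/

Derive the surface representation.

[tupobv+ebvobes]

/p/ before /v/ (voiced) → [b]
/p/ before /v/ (voiced) → [b]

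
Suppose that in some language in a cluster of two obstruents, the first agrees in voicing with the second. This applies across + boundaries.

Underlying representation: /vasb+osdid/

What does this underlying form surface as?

[vazb+ozdid]

/s/ before /b/ (voiced) → [z]
/s/ before /d/ (voiced) → [z]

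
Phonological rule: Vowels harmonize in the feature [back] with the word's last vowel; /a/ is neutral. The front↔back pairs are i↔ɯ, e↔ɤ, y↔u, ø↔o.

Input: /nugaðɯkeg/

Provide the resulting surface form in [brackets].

[nygaðikeg]

/u/ harmonizes with /e/ ([-back]) → [y]
/ɯ/ harmonizes with /e/ ([-back]) → [i]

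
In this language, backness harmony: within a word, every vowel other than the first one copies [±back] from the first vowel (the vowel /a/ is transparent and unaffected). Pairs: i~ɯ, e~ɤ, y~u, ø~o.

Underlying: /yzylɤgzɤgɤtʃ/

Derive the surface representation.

[yzylegzegetʃ]

/ɤ/ harmonizes with /y/ ([-back]) → [e]
/ɤ/ harmonizes with /y/ ([-back]) → [e]
/ɤ/ harmonizes with /y/ ([-back]) → [e]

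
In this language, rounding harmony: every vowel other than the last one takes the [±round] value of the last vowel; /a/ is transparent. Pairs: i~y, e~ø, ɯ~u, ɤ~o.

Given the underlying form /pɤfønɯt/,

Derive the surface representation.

/ø/ harmonizes with /ɯ/ ([-round]) → [e]

[pɤfenɯt]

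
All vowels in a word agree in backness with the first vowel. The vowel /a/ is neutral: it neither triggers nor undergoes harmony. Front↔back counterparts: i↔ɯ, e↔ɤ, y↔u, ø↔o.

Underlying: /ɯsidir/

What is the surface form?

/i/ harmonizes with /ɯ/ ([+back]) → [ɯ]
/i/ harmonizes with /ɯ/ ([+back]) → [ɯ]

[ɯsɯdɯr]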